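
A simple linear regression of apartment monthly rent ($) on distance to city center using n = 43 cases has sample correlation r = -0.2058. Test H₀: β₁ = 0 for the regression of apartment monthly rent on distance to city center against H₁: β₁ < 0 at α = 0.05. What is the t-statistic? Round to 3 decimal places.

t = -1.347

t = r·√(n − 2)/√(1 − r²) = -0.2058·√41/√0.957646 = -1.347.
df = n − 2 = 41.
One-sided p ≈ 0.0928, which is ≥ 0.05, so fail to reject H₀.
The data do not give significant evidence of a linear association between distance to city center and apartment monthly rent.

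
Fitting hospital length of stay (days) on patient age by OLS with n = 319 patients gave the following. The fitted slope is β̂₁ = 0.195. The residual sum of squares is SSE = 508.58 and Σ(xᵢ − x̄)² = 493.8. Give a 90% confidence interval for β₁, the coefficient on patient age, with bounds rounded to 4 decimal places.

MSE = SSE/(n − 2) = 508.58/317 = 1.60435.
SE(β̂₁) = √(MSE/Sₓₓ) = √(1.60435/493.8) = 0.0569999.
df = n − 2 = 317.
t* = t_{0.05, 317} = 1.649675.
Margin = t* × SE = 1.649675 × 0.0569999 = 0.094031.
CI: 0.195 ± 0.094031 → (0.1010, 0.2890).
With 90% confidence, each one-unit increase in patient age is associated with a change of between 0.1010 and 0.2890 days in hospital length of stay.

(0.1010, 0.2890)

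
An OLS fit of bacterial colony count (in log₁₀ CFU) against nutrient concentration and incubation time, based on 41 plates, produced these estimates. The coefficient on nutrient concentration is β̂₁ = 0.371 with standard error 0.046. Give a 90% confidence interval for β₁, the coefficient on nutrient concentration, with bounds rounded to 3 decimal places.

(0.293, 0.449)

df = n − k − 1 = 41 − 2 − 1 = 38.
t* = t_{0.05, 38} = 1.685954.
Margin = t* × SE = 1.685954 × 0.046 = 0.07755.
CI: 0.371 ± 0.07755 → (0.293, 0.449).
With 90% confidence, each one-unit increase in nutrient concentration is associated with a change of between 0.293 and 0.449 log₁₀ CFU in bacterial colony count, holding the other predictors fixed.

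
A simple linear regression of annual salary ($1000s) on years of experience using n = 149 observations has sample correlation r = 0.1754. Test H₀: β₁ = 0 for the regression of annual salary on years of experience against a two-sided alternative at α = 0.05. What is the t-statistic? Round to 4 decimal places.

t = 2.1601

t = r·√(n − 2)/√(1 − r²) = 0.1754·√147/√0.969235 = 2.1601.
df = n − 2 = 147.
Two-sided p ≈ 0.0324, which is < 0.05, so reject H₀.
There is evidence of a linear association between years of experience and annual salary.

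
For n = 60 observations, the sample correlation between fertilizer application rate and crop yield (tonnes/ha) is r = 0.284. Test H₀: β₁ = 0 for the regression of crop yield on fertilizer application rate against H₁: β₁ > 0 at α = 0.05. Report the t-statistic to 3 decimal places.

t = 2.256

t = r·√(n − 2)/√(1 − r²) = 0.284·√58/√0.919344 = 2.256.
df = n − 2 = 58.
One-sided p ≈ 0.0139, which is < 0.05, so reject H₀.
There is evidence of a linear association between fertilizer application rate and crop yield.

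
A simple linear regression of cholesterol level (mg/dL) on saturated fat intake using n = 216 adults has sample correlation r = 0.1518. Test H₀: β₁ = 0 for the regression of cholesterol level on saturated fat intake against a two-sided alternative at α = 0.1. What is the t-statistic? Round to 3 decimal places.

t = 2.247

t = r·√(n − 2)/√(1 − r²) = 0.1518·√214/√0.976957 = 2.247.
df = n − 2 = 214.
Two-sided p ≈ 0.0257, which is < 0.1, so reject H₀.
There is evidence of a linear association between saturated fat intake and cholesterol level.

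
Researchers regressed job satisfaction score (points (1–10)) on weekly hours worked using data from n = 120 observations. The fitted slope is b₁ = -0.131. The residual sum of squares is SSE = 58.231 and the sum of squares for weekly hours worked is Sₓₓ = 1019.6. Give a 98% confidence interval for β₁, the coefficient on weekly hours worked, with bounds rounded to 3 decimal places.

MSE = SSE/(n − 2) = 58.231/118 = 0.493483.
SE(b₁) = √(MSE/Sₓₓ) = √(0.493483/1019.6) = 0.0219999.
df = n − 2 = 118.
t* = t_{0.01, 118} = 2.358365.
Margin = t* × SE = 2.358365 × 0.0219999 = 0.05188.
CI: -0.131 ± 0.05188 → (-0.183, -0.079).
With 98% confidence, each one-unit increase in weekly hours worked is associated with a change of between -0.183 and -0.079 points (1–10) in job satisfaction score.

(-0.183, -0.079)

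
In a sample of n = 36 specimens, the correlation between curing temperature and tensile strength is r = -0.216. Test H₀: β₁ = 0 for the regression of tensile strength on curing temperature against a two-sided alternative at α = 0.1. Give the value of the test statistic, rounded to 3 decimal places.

t = r·√(n − 2)/√(1 − r²) = -0.216·√34/√0.953344 = -1.290.
df = n − 2 = 34.
Two-sided p ≈ 0.2058, which is ≥ 0.1, so fail to reject H₀.
The data do not give significant evidence of a linear association between curing temperature and tensile strength.

t = -1.290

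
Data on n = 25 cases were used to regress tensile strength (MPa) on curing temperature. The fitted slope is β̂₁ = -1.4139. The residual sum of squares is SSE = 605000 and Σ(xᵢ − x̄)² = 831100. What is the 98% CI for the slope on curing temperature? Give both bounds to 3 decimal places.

MSE = SSE/(n − 2) = 605000/23 = 26304.3.
SE(β̂₁) = √(MSE/Sₓₓ) = √(26304.3/831100) = 0.177905.
df = n − 2 = 23.
t* = t_{0.01, 23} = 2.499867.
Margin = t* × SE = 2.499867 × 0.177905 = 0.44474.
CI: -1.4139 ± 0.44474 → (-1.859, -0.969).
With 98% confidence, each one-unit increase in curing temperature is associated with a change of between -1.859 and -0.969 MPa in tensile strength.

(-1.859, -0.969)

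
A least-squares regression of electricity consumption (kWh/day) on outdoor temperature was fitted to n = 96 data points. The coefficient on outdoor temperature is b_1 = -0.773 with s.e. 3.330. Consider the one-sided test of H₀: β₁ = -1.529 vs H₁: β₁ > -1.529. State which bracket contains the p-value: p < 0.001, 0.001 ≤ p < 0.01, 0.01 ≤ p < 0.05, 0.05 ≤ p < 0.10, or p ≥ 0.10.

p ≥ 0.10

t = (-0.773 − (-1.529)) / 3.330 = 0.227.
df = n − 2 = 96 − 2 = 94.
One-sided p = P(T_{94} > t) ≈ 0.4104.
So p ≥ 0.10.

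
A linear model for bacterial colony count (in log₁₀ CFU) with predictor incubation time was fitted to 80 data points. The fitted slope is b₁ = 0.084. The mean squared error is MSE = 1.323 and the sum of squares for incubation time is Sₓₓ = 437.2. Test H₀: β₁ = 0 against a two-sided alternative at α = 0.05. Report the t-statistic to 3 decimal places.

SE(b₁) = √(MSE/Sₓₓ) = √(1.323/437.2) = 0.0550098.
t = 0.084 / 0.0550098 = 1.527.
df = n − 2 = 78.
Two-sided p ≈ 0.1308, which is ≥ 0.05, so fail to reject H₀.
The data do not give significant evidence of an association between incubation time and bacterial colony count.

t = 1.527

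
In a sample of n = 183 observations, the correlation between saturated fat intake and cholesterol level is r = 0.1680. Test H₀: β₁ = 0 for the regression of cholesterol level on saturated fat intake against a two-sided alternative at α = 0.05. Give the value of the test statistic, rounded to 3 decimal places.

t = 2.293

t = r·√(n − 2)/√(1 − r²) = 0.1680·√181/√0.971776 = 2.293.
df = n − 2 = 181.
Two-sided p ≈ 0.0230, which is < 0.05, so reject H₀.
There is evidence of a linear association between saturated fat intake and cholesterol level.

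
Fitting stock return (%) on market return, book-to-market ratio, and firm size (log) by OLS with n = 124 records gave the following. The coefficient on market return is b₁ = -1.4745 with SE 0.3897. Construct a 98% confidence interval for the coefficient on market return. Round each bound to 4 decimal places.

df = n − k − 1 = 124 − 3 − 1 = 120.
t* = t_{0.01, 120} = 2.357825.
Margin = t* × SE = 2.357825 × 0.3897 = 0.918844.
CI: -1.4745 ± 0.918844 → (-2.3933, -0.5557).
With 98% confidence, each one-unit increase in market return is associated with a change of between -2.3933 and -0.5557 % in stock return, holding the other predictors fixed.

(-2.3933, -0.5557)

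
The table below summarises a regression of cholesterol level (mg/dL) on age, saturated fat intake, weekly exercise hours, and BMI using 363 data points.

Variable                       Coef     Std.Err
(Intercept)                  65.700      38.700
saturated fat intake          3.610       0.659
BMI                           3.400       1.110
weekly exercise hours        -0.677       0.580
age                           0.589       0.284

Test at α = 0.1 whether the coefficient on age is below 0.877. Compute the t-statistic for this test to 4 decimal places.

Read off: b = 0.589, SE = 0.284 for age.
H₀: β₁ = 0.877 vs H₁: β₁ < 0.877.
t = (0.589 − 0.877) / 0.284 = -1.0141.
df = n − k − 1 = 363 − 4 − 1 = 358.
One-sided p ≈ 0.1556, which is ≥ 0.1, so fail to reject H₀.
The data do not give significant evidence that the true slope on age is below 0.877 mg/dL per unit, holding the other predictors fixed.

t = -1.0141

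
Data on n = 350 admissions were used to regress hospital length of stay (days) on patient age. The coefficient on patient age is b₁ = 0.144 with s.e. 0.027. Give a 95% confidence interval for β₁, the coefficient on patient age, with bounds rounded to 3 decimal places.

(0.091, 0.197)

df = n − 2 = 350 − 2 = 348.
t* = t_{0.025, 348} = 1.966804.
Margin = t* × SE = 1.966804 × 0.027 = 0.05310.
CI: 0.144 ± 0.05310 → (0.091, 0.197).
With 95% confidence, each one-unit increase in patient age is associated with a change of between 0.091 and 0.197 days in hospital length of stay.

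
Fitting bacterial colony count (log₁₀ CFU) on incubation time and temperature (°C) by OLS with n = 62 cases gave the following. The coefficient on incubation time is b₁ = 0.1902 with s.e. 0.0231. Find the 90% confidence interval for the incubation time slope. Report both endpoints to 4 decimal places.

df = n − k − 1 = 62 − 2 − 1 = 59.
t* = t_{0.05, 59} = 1.671093.
Margin = t* × SE = 1.671093 × 0.0231 = 0.038602.
CI: 0.1902 ± 0.038602 → (0.1516, 0.2288).
With 90% confidence, each one-unit increase in incubation time is associated with a change of between 0.1516 and 0.2288 log₁₀ CFU in bacterial colony count, holding the other predictors fixed.

(0.1516, 0.2288)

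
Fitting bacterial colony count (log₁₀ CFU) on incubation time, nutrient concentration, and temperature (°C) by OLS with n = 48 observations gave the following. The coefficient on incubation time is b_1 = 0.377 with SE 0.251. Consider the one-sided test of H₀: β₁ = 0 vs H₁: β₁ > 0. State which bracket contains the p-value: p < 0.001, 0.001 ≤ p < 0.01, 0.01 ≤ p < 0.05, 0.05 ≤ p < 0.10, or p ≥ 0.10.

t = 0.377 / 0.251 = 1.502.
df = n − k − 1 = 48 − 3 − 1 = 44.
One-sided p = P(T_{44} > t) ≈ 0.0701.
So 0.05 ≤ p < 0.10.

0.05 ≤ p < 0.10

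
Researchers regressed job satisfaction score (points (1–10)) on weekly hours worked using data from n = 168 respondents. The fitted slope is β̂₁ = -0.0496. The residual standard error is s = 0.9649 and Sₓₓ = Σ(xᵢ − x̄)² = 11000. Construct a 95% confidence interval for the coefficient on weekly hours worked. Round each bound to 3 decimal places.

(-0.068, -0.031)

SE(β̂₁) = s/√Sₓₓ = 0.9649/√11000 = 0.00919996.
df = n − 2 = 166.
t* = t_{0.025, 166} = 1.974358.
Margin = t* × SE = 1.974358 × 0.00919996 = 0.01816.
CI: -0.0496 ± 0.01816 → (-0.068, -0.031).
With 95% confidence, each one-unit increase in weekly hours worked is associated with a change of between -0.068 and -0.031 points (1–10) in job satisfaction score.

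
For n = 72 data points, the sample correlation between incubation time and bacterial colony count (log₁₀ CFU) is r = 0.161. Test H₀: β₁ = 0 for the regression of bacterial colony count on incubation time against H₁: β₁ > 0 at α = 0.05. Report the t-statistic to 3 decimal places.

t = r·√(n − 2)/√(1 − r²) = 0.161·√70/√0.974079 = 1.365.
df = n − 2 = 70.
One-sided p ≈ 0.0883, which is ≥ 0.05, so fail to reject H₀.
The data do not give significant evidence of a linear association between incubation time and bacterial colony count.

t = 1.365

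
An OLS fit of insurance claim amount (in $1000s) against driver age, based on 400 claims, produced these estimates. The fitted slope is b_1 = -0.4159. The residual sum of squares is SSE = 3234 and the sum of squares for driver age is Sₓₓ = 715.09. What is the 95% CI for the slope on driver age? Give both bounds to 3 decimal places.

(-0.625, -0.206)

MSE = SSE/(n − 2) = 3234/398 = 8.12563.
SE(b_1) = √(MSE/Sₓₓ) = √(8.12563/715.09) = 0.106598.
df = n − 2 = 398.
t* = t_{0.025, 398} = 1.965942.
Margin = t* × SE = 1.965942 × 0.106598 = 0.20957.
CI: -0.4159 ± 0.20957 → (-0.625, -0.206).
With 95% confidence, each one-unit increase in driver age is associated with a change of between -0.625 and -0.206 $1000s in insurance claim amount.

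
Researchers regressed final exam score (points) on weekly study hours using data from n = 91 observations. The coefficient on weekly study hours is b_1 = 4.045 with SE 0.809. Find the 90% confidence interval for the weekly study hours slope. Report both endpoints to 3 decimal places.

df = n − 2 = 91 − 2 = 89.
t* = t_{0.05, 89} = 1.662155.
Margin = t* × SE = 1.662155 × 0.809 = 1.34468.
CI: 4.045 ± 1.34468 → (2.700, 5.390).
With 90% confidence, each one-unit increase in weekly study hours is associated with a change of between 2.700 and 5.390 points in final exam score.

(2.700, 5.390)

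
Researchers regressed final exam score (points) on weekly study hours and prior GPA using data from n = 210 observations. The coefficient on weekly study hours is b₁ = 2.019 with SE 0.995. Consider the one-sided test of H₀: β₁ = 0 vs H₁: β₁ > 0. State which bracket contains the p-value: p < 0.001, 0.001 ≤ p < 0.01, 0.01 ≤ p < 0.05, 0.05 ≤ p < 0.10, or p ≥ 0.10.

t = 2.019 / 0.995 = 2.029.
df = n − k − 1 = 210 − 2 − 1 = 207.
One-sided p = P(T_{207} > t) ≈ 0.0219.
So 0.01 ≤ p < 0.05.

0.01 ≤ p < 0.05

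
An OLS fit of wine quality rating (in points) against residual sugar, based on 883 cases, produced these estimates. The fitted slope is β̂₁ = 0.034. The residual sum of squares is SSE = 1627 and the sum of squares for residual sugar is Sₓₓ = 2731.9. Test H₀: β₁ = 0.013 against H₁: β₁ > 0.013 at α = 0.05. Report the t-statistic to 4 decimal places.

MSE = SSE/(n − 2) = 1627/881 = 1.84677.
SE(β̂₁) = √(MSE/Sₓₓ) = √(1.84677/2731.9) = 0.026.
t = (0.034 − 0.013) / 0.026 = 0.8077.
df = n − 2 = 881.
One-sided p ≈ 0.2097, which is ≥ 0.05, so fail to reject H₀.
The data do not give significant evidence that the true slope on residual sugar exceeds 0.013 points per unit.

t = 0.8077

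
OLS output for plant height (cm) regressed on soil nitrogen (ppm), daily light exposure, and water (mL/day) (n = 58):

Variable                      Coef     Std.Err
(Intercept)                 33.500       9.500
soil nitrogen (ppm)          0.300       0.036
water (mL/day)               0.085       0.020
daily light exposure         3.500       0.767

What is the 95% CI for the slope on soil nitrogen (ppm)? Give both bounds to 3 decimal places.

(0.228, 0.372)

Read off: b = 0.300, SE = 0.036 for soil nitrogen (ppm).
df = n − k − 1 = 58 − 3 − 1 = 54.
t* = t_{0.025, 54} = 2.004879.
Margin = t* × SE = 2.004879 × 0.036 = 0.07218.
CI: 0.300 ± 0.07218 → (0.228, 0.372).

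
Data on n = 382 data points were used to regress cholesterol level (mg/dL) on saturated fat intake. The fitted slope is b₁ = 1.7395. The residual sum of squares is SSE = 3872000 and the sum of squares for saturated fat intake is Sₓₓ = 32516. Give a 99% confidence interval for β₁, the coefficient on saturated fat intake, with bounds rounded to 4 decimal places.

(0.2903, 3.1887)

MSE = SSE/(n − 2) = 3872000/380 = 10189.5.
SE(b₁) = √(MSE/Sₓₓ) = √(10189.5/32516) = 0.559793.
df = n − 2 = 380.
t* = t_{0.005, 380} = 2.588829.
Margin = t* × SE = 2.588829 × 0.559793 = 1.449208.
CI: 1.7395 ± 1.449208 → (0.2903, 3.1887).
With 99% confidence, each one-unit increase in saturated fat intake is associated with a change of between 0.2903 and 3.1887 mg/dL in cholesterol level.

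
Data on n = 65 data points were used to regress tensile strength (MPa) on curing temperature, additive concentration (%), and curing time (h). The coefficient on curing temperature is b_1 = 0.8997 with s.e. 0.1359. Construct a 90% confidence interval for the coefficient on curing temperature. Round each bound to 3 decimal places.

(0.673, 1.127)

df = n − k − 1 = 65 − 3 − 1 = 61.
t* = t_{0.05, 61} = 1.670219.
Margin = t* × SE = 1.670219 × 0.1359 = 0.22698.
CI: 0.8997 ± 0.22698 → (0.673, 1.127).
With 90% confidence, each one-unit increase in curing temperature is associated with a change of between 0.673 and 1.127 MPa in tensile strength, holding the other predictors fixed.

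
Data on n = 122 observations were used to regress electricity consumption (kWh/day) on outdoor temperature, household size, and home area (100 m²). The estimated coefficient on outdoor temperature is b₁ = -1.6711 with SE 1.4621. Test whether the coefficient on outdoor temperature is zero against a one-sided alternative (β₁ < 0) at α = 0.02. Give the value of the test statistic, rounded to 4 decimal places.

t = -1.1429

H₀: β₁ = 0 vs H₁: β₁ < 0.
t = (b₁ − β₁⁰)/SE = -1.6711 / 1.4621 = -1.1429.
df = n − k − 1 = 122 − 3 − 1 = 118.
One-sided p ≈ 0.1277, which is ≥ 0.02, so fail to reject H₀.
The data do not give significant evidence that the true slope on outdoor temperature is negative, holding the other predictors fixed.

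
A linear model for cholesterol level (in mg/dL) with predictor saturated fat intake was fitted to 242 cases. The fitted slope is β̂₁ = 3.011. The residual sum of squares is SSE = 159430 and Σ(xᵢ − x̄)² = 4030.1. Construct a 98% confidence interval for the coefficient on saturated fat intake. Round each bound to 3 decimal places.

(2.060, 3.962)

MSE = SSE/(n − 2) = 159430/240 = 664.292.
SE(β̂₁) = √(MSE/Sₓₓ) = √(664.292/4030.1) = 0.405996.
df = n − 2 = 240.
t* = t_{0.01, 240} = 2.341985.
Margin = t* × SE = 2.341985 × 0.405996 = 0.95084.
CI: 3.011 ± 0.95084 → (2.060, 3.962).
With 98% confidence, each one-unit increase in saturated fat intake is associated with a change of between 2.060 and 3.962 mg/dL in cholesterol level.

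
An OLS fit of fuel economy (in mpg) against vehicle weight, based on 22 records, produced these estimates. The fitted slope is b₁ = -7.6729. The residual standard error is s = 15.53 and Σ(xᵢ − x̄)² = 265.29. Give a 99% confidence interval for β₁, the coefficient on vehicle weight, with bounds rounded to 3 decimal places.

(-10.386, -4.960)

SE(b₁) = s/√Sₓₓ = 15.53/√265.29 = 0.953479.
df = n − 2 = 20.
t* = t_{0.005, 20} = 2.84534.
Margin = t* × SE = 2.84534 × 0.953479 = 2.71297.
CI: -7.6729 ± 2.71297 → (-10.386, -4.960).
With 99% confidence, each one-unit increase in vehicle weight is associated with a change of between -10.386 and -4.960 mpg in fuel economy.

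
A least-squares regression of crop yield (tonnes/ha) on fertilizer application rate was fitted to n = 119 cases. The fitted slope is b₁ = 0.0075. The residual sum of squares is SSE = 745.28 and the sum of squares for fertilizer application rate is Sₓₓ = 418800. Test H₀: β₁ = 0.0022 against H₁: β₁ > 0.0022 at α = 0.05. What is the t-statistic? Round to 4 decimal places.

MSE = SSE/(n − 2) = 745.28/117 = 6.36991.
SE(b₁) = √(MSE/Sₓₓ) = √(6.36991/418800) = 0.00389999.
t = (0.0075 − 0.0022) / 0.00389999 = 1.3590.
df = n − 2 = 117.
One-sided p ≈ 0.0884, which is ≥ 0.05, so fail to reject H₀.
The data do not give significant evidence that the true slope on fertilizer application rate exceeds 0.0022 tonnes/ha per unit.

t = 1.3590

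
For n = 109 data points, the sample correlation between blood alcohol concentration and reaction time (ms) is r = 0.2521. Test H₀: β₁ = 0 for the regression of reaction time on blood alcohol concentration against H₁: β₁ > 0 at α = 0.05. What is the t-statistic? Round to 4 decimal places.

t = r·√(n − 2)/√(1 − r²) = 0.2521·√107/√0.936446 = 2.6948.
df = n − 2 = 107.
One-sided p ≈ 0.0041, which is < 0.05, so reject H₀.
There is evidence of a linear association between blood alcohol concentration and reaction time.

t = 2.6948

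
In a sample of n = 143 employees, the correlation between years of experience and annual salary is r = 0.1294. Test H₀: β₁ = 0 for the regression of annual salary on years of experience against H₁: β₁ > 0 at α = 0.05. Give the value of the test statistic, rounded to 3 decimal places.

t = 1.550

t = r·√(n − 2)/√(1 − r²) = 0.1294·√141/√0.983256 = 1.550.
df = n − 2 = 141.
One-sided p ≈ 0.0617, which is ≥ 0.05, so fail to reject H₀.
The data do not give significant evidence of a linear association between years of experience and annual salary.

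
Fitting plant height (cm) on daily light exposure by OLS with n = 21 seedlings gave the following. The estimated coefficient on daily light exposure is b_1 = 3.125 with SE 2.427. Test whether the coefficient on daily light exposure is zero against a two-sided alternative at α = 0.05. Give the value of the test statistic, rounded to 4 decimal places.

t = 1.2876

H₀: β₁ = 0 vs H₁: β₁ ≠ 0.
t = (b_1 − β₁⁰)/SE = 3.125 / 2.427 = 1.2876.
df = n − 2 = 21 − 2 = 19.
Two-sided p ≈ 0.2133, which is ≥ 0.05, so fail to reject H₀.
The data do not give significant evidence of an association between daily light exposure and plant height.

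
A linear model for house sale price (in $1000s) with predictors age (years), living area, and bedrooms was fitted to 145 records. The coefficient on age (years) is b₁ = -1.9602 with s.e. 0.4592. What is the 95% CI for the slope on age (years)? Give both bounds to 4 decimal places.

df = n − k − 1 = 145 − 3 − 1 = 141.
t* = t_{0.025, 141} = 1.976931.
Margin = t* × SE = 1.976931 × 0.4592 = 0.907807.
CI: -1.9602 ± 0.907807 → (-2.8680, -1.0524).
With 95% confidence, each one-unit increase in age (years) is associated with a change of between -2.8680 and -1.0524 $1000s in house sale price, holding the other predictors fixed.

(-2.8680, -1.0524)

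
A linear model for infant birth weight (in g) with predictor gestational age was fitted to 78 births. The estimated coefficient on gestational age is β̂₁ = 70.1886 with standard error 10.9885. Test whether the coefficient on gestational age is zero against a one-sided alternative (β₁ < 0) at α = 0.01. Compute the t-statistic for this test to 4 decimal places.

t = 6.3875

H₀: β₁ = 0 vs H₁: β₁ < 0.
t = (β̂₁ − β₁⁰)/SE = 70.1886 / 10.9885 = 6.3875.
df = n − 2 = 78 − 2 = 76.
One-sided p ≈ 1.0000, which is ≥ 0.01, so fail to reject H₀.
The data do not give significant evidence that the true slope on gestational age is negative.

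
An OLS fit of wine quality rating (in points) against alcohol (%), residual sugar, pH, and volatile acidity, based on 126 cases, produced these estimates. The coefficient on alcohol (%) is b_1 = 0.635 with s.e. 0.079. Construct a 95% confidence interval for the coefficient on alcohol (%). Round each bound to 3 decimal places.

(0.479, 0.791)

df = n − k − 1 = 126 − 4 − 1 = 121.
t* = t_{0.025, 121} = 1.979764.
Margin = t* × SE = 1.979764 × 0.079 = 0.15640.
CI: 0.635 ± 0.15640 → (0.479, 0.791).
With 95% confidence, each one-unit increase in alcohol (%) is associated with a change of between 0.479 and 0.791 points in wine quality rating, holding the other predictors fixed.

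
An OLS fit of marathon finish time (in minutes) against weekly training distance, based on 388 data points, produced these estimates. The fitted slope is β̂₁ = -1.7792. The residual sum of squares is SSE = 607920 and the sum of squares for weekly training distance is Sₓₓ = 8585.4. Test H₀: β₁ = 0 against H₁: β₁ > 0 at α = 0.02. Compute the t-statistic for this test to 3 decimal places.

MSE = SSE/(n − 2) = 607920/386 = 1574.92.
SE(β̂₁) = √(MSE/Sₓₓ) = √(1574.92/8585.4) = 0.428301.
t = -1.7792 / 0.428301 = -4.154.
df = n − 2 = 386.
One-sided p ≈ 1.0000, which is ≥ 0.02, so fail to reject H₀.
The data do not give significant evidence that the true slope on weekly training distance is positive.

t = -4.154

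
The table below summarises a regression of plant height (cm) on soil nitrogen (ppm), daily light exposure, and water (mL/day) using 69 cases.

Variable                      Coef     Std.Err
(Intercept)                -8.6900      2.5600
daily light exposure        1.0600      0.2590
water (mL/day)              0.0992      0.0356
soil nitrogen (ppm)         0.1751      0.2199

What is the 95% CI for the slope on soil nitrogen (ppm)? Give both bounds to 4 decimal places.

(-0.2641, 0.6143)

Read off: b = 0.1751, SE = 0.2199 for soil nitrogen (ppm).
df = n − k − 1 = 69 − 3 − 1 = 65.
t* = t_{0.025, 65} = 1.997138.
Margin = t* × SE = 1.997138 × 0.2199 = 0.439171.
CI: 0.1751 ± 0.439171 → (-0.2641, 0.6143).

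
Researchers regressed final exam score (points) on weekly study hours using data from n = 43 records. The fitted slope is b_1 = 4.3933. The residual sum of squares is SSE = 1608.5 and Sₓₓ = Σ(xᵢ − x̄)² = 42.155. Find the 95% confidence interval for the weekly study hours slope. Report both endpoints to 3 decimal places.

MSE = SSE/(n − 2) = 1608.5/41 = 39.2317.
SE(b_1) = √(MSE/Sₓₓ) = √(39.2317/42.155) = 0.964704.
df = n − 2 = 41.
t* = t_{0.025, 41} = 2.019541.
Margin = t* × SE = 2.019541 × 0.964704 = 1.94826.
CI: 4.3933 ± 1.94826 → (2.445, 6.342).
With 95% confidence, each one-unit increase in weekly study hours is associated with a change of between 2.445 and 6.342 points in final exam score.

(2.445, 6.342)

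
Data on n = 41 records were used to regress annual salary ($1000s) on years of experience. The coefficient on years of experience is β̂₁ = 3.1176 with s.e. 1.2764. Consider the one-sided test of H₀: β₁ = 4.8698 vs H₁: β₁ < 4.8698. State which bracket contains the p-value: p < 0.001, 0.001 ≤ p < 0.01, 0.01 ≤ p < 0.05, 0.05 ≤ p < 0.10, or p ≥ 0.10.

0.05 ≤ p < 0.10

t = (3.1176 − 4.8698) / 1.2764 = -1.373.
df = n − 2 = 41 − 2 = 39.
One-sided p = P(T_{39} < t) ≈ 0.0888.
So 0.05 ≤ p < 0.10.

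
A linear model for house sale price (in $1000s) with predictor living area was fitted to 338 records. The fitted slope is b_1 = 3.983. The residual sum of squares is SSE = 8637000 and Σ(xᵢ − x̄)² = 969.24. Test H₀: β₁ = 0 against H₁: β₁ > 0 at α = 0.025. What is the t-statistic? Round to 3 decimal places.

t = 0.773

MSE = SSE/(n − 2) = 8637000/336 = 25705.4.
SE(b_1) = √(MSE/Sₓₓ) = √(25705.4/969.24) = 5.14987.
t = 3.983 / 5.14987 = 0.773.
df = n − 2 = 336.
One-sided p ≈ 0.2199, which is ≥ 0.025, so fail to reject H₀.
The data do not give significant evidence that the true slope on living area is positive.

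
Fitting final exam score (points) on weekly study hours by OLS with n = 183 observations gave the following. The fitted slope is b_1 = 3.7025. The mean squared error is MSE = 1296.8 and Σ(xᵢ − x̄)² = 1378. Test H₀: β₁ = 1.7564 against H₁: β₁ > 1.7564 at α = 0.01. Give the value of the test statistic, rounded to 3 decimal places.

SE(b_1) = √(MSE/Sₓₓ) = √(1296.8/1378) = 0.97009.
t = (3.7025 − 1.7564) / 0.97009 = 2.006.
df = n − 2 = 181.
One-sided p ≈ 0.0232, which is ≥ 0.01, so fail to reject H₀.
The data do not give significant evidence that the true slope on weekly study hours exceeds 1.7564 points per unit.

t = 2.006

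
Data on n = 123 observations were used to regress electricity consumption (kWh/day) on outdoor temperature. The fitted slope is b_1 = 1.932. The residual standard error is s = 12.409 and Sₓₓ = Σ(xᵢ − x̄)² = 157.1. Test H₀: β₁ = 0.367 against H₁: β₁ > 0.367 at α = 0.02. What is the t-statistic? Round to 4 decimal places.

t = 1.5808

SE(b_1) = s/√Sₓₓ = 12.409/√157.1 = 0.990031.
t = (1.932 − 0.367) / 0.990031 = 1.5808.
df = n − 2 = 121.
One-sided p ≈ 0.0583, which is ≥ 0.02, so fail to reject H₀.
The data do not give significant evidence that the true slope on outdoor temperature exceeds 0.367 kWh/day per unit.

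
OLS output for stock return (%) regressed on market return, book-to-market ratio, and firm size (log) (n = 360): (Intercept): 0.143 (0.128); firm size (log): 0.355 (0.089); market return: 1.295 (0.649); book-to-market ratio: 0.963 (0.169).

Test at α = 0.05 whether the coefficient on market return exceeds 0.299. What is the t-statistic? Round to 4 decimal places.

Read off: b = 1.295, SE = 0.649 for market return.
H₀: β₁ = 0.299 vs H₁: β₁ > 0.299.
t = (1.295 − 0.299) / 0.649 = 1.5347.
df = n − k − 1 = 360 − 3 − 1 = 356.
One-sided p ≈ 0.0629, which is ≥ 0.05, so fail to reject H₀.
The data do not give significant evidence that the true slope on market return exceeds 0.299 % per unit, holding the other predictors fixed.

t = 1.5347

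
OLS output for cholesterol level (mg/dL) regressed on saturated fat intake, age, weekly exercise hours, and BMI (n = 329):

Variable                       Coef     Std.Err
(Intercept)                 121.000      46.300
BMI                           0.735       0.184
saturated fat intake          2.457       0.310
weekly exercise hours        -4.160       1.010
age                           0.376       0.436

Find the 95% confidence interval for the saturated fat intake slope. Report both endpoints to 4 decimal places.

(1.8471, 3.0669)

Read off: b = 2.457, SE = 0.310 for saturated fat intake.
df = n − k − 1 = 329 − 4 − 1 = 324.
t* = t_{0.025, 324} = 1.967313.
Margin = t* × SE = 1.967313 × 0.310 = 0.609867.
CI: 2.457 ± 0.609867 → (1.8471, 3.0669).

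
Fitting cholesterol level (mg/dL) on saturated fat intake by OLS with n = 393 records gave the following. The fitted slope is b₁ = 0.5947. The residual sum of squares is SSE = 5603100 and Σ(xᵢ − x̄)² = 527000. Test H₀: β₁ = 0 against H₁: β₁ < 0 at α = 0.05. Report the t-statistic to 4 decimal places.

MSE = SSE/(n − 2) = 5603100/391 = 14330.2.
SE(b₁) = √(MSE/Sₓₓ) = √(14330.2/527000) = 0.1649.
t = 0.5947 / 0.1649 = 3.6064.
df = n − 2 = 391.
One-sided p ≈ 0.9998, which is ≥ 0.05, so fail to reject H₀.
The data do not give significant evidence that the true slope on saturated fat intake is negative.

t = 3.6064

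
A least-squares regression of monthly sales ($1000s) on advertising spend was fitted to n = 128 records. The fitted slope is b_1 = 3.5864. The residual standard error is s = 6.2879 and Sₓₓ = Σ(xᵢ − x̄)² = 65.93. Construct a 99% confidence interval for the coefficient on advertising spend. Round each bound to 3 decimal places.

SE(b_1) = s/√Sₓₓ = 6.2879/√65.93 = 0.774398.
df = n − 2 = 126.
t* = t_{0.005, 126} = 2.615412.
Margin = t* × SE = 2.615412 × 0.774398 = 2.02537.
CI: 3.5864 ± 2.02537 → (1.561, 5.612).
With 99% confidence, each one-unit increase in advertising spend is associated with a change of between 1.561 and 5.612 $1000s in monthly sales.

(1.561, 5.612)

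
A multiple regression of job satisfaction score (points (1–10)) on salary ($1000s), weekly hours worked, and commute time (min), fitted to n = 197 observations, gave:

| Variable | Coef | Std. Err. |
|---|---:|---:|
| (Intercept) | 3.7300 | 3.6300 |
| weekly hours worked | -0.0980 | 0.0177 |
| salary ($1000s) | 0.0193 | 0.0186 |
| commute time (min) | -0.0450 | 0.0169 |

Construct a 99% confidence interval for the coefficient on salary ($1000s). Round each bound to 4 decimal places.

Read off: b = 0.0193, SE = 0.0186 for salary ($1000s).
df = n − k − 1 = 197 − 3 − 1 = 193.
t* = t_{0.005, 193} = 2.601543.
Margin = t* × SE = 2.601543 × 0.0186 = 0.048389.
CI: 0.0193 ± 0.048389 → (-0.0291, 0.0677).

(-0.0291, 0.0677)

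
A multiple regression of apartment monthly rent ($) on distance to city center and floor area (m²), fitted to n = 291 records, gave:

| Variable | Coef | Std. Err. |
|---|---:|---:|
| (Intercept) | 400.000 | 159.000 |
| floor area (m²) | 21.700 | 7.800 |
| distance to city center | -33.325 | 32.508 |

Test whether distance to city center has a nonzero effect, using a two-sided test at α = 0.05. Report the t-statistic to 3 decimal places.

Read off: b = -33.325, SE = 32.508 for distance to city center.
H₀: β₁ = 0 vs H₁: β₁ ≠ 0.
t = -33.325 / 32.508 = -1.025.
df = n − k − 1 = 291 − 2 − 1 = 288.
Two-sided p ≈ 0.3062, which is ≥ 0.05, so fail to reject H₀.
The data do not give significant evidence of an association between distance to city center and apartment monthly rent, after adjusting for the other predictors.

t = -1.025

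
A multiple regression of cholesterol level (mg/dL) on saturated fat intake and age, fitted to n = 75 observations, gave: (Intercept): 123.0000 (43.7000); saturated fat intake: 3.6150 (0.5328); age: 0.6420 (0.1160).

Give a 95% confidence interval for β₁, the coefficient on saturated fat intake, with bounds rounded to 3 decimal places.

(2.553, 4.677)

Read off: b = 3.6150, SE = 0.5328 for saturated fat intake.
df = n − k − 1 = 75 − 2 − 1 = 72.
t* = t_{0.025, 72} = 1.993464.
Margin = t* × SE = 1.993464 × 0.5328 = 1.06212.
CI: 3.6150 ± 1.06212 → (2.553, 4.677).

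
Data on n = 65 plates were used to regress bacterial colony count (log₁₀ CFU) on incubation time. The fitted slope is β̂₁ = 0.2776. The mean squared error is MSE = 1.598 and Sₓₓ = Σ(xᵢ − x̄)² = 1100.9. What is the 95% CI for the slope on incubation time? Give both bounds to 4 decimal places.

(0.2015, 0.3537)

SE(β̂₁) = √(MSE/Sₓₓ) = √(1.598/1100.9) = 0.0380991.
df = n − 2 = 63.
t* = t_{0.025, 63} = 1.998341.
Margin = t* × SE = 1.998341 × 0.0380991 = 0.076135.
CI: 0.2776 ± 0.076135 → (0.2015, 0.3537).
With 95% confidence, each one-unit increase in incubation time is associated with a change of between 0.2015 and 0.3537 log₁₀ CFU in bacterial colony count.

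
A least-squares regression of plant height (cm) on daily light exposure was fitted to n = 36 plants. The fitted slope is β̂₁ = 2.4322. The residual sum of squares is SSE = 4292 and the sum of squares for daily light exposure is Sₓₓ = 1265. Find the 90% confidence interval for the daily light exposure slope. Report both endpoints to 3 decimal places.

MSE = SSE/(n − 2) = 4292/34 = 126.235.
SE(β̂₁) = √(MSE/Sₓₓ) = √(126.235/1265) = 0.315897.
df = n − 2 = 34.
t* = t_{0.05, 34} = 1.690924.
Margin = t* × SE = 1.690924 × 0.315897 = 0.53416.
CI: 2.4322 ± 0.53416 → (1.898, 2.966).
With 90% confidence, each one-unit increase in daily light exposure is associated with a change of between 1.898 and 2.966 cm in plant height.

(1.898, 2.966)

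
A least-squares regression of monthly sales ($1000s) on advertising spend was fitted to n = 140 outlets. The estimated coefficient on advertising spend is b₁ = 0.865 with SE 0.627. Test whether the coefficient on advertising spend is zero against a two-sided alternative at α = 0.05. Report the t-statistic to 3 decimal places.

H₀: β₁ = 0 vs H₁: β₁ ≠ 0.
t = (b₁ − β₁⁰)/SE = 0.865 / 0.627 = 1.380.
df = n − 2 = 140 − 2 = 138.
Two-sided p ≈ 0.1699, which is ≥ 0.05, so fail to reject H₀.
The data do not give significant evidence of an association between advertising spend and monthly sales.

t = 1.380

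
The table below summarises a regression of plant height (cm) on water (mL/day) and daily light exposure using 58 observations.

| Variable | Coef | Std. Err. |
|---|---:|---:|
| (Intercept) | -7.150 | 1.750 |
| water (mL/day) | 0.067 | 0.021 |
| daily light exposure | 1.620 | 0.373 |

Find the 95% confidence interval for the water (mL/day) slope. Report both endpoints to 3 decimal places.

(0.025, 0.109)

Read off: b = 0.067, SE = 0.021 for water (mL/day).
df = n − k − 1 = 58 − 2 − 1 = 55.
t* = t_{0.025, 55} = 2.004045.
Margin = t* × SE = 2.004045 × 0.021 = 0.04208.
CI: 0.067 ± 0.04208 → (0.025, 0.109).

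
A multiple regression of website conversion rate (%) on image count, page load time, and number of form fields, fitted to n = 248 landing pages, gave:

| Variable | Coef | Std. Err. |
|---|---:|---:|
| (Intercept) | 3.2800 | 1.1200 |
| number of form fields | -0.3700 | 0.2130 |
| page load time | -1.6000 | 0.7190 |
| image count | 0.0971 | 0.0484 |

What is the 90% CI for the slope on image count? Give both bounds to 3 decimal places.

Read off: b = 0.0971, SE = 0.0484 for image count.
df = n − k − 1 = 248 − 3 − 1 = 244.
t* = t_{0.05, 244} = 1.651123.
Margin = t* × SE = 1.651123 × 0.0484 = 0.07991.
CI: 0.0971 ± 0.07991 → (0.017, 0.177).

(0.017, 0.177)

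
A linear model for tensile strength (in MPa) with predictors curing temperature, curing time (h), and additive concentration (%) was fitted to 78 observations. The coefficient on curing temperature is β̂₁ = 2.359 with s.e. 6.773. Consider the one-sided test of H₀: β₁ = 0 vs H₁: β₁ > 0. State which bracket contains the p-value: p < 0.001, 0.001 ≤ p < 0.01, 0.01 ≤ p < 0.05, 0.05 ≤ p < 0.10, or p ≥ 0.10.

t = 2.359 / 6.773 = 0.348.
df = n − k − 1 = 78 − 3 − 1 = 74.
One-sided p = P(T_{74} > t) ≈ 0.3643.
So p ≥ 0.10.

p ≥ 0.10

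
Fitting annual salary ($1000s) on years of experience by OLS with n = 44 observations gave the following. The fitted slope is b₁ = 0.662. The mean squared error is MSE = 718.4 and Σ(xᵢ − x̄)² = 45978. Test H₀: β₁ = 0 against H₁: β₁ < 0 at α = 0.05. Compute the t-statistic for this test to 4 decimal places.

SE(b₁) = √(MSE/Sₓₓ) = √(718.4/45978) = 0.124999.
t = 0.662 / 0.124999 = 5.2960.
df = n − 2 = 42.
One-sided p ≈ 1.0000, which is ≥ 0.05, so fail to reject H₀.
The data do not give significant evidence that the true slope on years of experience is negative.

t = 5.2960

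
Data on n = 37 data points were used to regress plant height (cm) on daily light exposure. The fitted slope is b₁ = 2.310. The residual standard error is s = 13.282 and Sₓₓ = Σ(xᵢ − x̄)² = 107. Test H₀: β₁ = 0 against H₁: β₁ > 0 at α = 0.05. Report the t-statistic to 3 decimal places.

SE(b₁) = s/√Sₓₓ = 13.282/√107 = 1.28402.
t = 2.310 / 1.28402 = 1.799.
df = n − 2 = 35.
One-sided p ≈ 0.0403, which is < 0.05, so reject H₀.
There is evidence that the true slope on daily light exposure is positive.

t = 1.799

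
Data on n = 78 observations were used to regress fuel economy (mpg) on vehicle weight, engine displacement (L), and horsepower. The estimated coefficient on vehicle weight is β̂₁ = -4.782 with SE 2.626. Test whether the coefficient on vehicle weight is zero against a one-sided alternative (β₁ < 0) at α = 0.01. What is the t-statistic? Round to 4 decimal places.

H₀: β₁ = 0 vs H₁: β₁ < 0.
t = (β̂₁ − β₁⁰)/SE = -4.782 / 2.626 = -1.8210.
df = n − k − 1 = 78 − 3 − 1 = 74.
One-sided p ≈ 0.0363, which is ≥ 0.01, so fail to reject H₀.
The data do not give significant evidence that the true slope on vehicle weight is negative, holding the other predictors fixed.

t = -1.8210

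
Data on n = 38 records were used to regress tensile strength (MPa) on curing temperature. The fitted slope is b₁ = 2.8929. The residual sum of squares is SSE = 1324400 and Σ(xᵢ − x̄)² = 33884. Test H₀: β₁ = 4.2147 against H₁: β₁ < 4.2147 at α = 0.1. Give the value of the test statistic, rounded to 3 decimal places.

MSE = SSE/(n − 2) = 1324400/36 = 36788.9.
SE(b₁) = √(MSE/Sₓₓ) = √(36788.9/33884) = 1.04198.
t = (2.8929 − 4.2147) / 1.04198 = -1.269.
df = n − 2 = 36.
One-sided p ≈ 0.1064, which is ≥ 0.1, so fail to reject H₀.
The data do not give significant evidence that the true slope on curing temperature is below 4.2147 MPa per unit.

t = -1.269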